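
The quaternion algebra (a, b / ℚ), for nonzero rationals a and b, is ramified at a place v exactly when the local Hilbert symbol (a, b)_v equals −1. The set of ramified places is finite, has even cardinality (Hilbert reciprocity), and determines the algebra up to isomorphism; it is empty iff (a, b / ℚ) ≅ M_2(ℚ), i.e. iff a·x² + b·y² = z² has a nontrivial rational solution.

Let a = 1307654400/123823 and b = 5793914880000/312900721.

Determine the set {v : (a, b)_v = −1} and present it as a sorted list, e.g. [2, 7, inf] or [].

(a, b) ≡ (8463, 93) mod (ℚ^×)²; places V = {2, 3, 5, 7, 13, 19, 31, ∞}.
(a,b)_3: α=1, u≡1; β=3, v≡1 (mod 3); (1|3)=+1, (1|3)=+1; sign (−1)^1·+1^3·+1^1 = -1.
(a,b)_2: α=8, β=16; u≡7, v≡5 (mod 8); ε(u)ε(v)=1·0, αω(v)=8·1, βω(u)=16·0; sum ≡ 0  ⇒  +1.
(a,b)_31: α=1, u≡2; β=1, v≡3 (mod 31); (2|31)=+1, (3|31)=-1; sign (−1)^1·+1^1·-1^1 = +1.
(a,b)_19: α=-2, u≡15; β=-4, v≡11 (mod 19); (15|19)=-1, (11|19)=+1; sign (−1)^0·-1^-4·+1^-2 = +1.
(a,b)_∞: sgn(8463)=+, sgn(93)=+, so +1.
(a,b)_13: α=3, u≡9; β=2, v≡5 (mod 13); (9|13)=+1, (5|13)=-1; sign (−1)^0·+1^2·-1^3 = -1.
(a,b)_7: α=-3, u≡6; β=-4, v≡1 (mod 7); (6|7)=-1, (1|7)=+1; sign (−1)^0·-1^-4·+1^-3 = +1.
(a,b)_5: α=2, u≡2; β=4, v≡3 (mod 5); (2|5)=-1, (3|5)=-1; sign (−1)^0·-1^4·-1^2 = +1.
(8463, 93 / ℚ) ramifies at {3, 13}: a division algebra.

[3, 13]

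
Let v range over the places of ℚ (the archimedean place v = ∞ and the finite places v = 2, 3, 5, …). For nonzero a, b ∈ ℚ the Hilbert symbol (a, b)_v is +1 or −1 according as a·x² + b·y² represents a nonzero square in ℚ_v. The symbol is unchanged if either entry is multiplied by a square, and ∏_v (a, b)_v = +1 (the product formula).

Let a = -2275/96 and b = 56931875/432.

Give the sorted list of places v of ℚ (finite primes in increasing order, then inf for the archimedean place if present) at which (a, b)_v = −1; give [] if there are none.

Mod squares: a ≡ -546, b ≡ 33. Check v ∈ {∞, 2, 3, 5, 7, 11, 13}.
v=5: a=5^2·(≡4), b=5^4·(≡3) mod 5; (4|5)=+1, (3|5)=-1; (−1)^{2·4·2}·(+1)^4·(-1)^2 = +1.
v=11: a=11^0·(≡3), b=11^1·(≡5) mod 11; (3|11)=+1, (5|11)=+1; (−1)^{0·1·5}·(+1)^1·(+1)^0 = +1.
v=∞: -546 < 0 and 33 > 0  ⇒  (a,b)_∞ = +1.
v=7: a=7^1·(≡5), b=7^2·(≡3) mod 7; (5|7)=-1, (3|7)=-1; (−1)^{1·2·3}·(-1)^2·(-1)^1 = -1.
v=3: a=3^-1·(≡1), b=3^-3·(≡2) mod 3; (1|3)=+1, (2|3)=-1; (−1)^{-1·-3·1}·(+1)^-3·(-1)^-1 = +1.
v=13: a=13^1·(≡4), b=13^2·(≡2) mod 13; (4|13)=+1, (2|13)=-1; (−1)^{1·2·6}·(+1)^2·(-1)^1 = -1.
v=2: v_2(a)=-5, v_2(b)=-4; units ≡ 7, 1 (mod 8); ε·ε+αω+βω = 1·0+-5·0+-4·0 ≡ 0  ⇒  (a,b)_2 = +1.
Ram(-546, 33) = {7, 13}; no ℚ_7-point on the conic.

[7, 13]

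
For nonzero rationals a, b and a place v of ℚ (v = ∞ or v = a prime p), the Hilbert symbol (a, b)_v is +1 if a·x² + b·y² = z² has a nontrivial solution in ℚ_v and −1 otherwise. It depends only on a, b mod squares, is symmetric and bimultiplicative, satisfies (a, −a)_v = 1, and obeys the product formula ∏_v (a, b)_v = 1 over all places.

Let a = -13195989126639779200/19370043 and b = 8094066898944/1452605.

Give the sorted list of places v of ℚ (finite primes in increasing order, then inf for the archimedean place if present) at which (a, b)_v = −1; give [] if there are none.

[3, 23, 29, 31]

Mod squares: a ≡ -5394, b ≡ 278070. Check v ∈ {∞, 2, 3, 5, 7, 11, 13, 19, 23, 29, 31}.
v=23: a=23^2·(≡17), b=23^1·(≡20) mod 23; (17|23)=-1, (20|23)=-1; (−1)^{2·1·11}·(-1)^1·(-1)^2 = -1.
v=7: a=7^-2·(≡5), b=7^-4·(≡4) mod 7; (5|7)=-1, (4|7)=+1; (−1)^{-2·-4·3}·(-1)^-4·(+1)^-2 = +1.
v=31: a=31^1·(≡6), b=31^1·(≡30) mod 31; (6|31)=-1, (30|31)=-1; (−1)^{1·1·15}·(-1)^1·(-1)^1 = -1.
v=3: a=3^-3·(≡2), b=3^1·(≡2) mod 3; (2|3)=-1, (2|3)=-1; (−1)^{-3·1·1}·(-1)^1·(-1)^-3 = -1.
v=5: a=5^2·(≡4), b=5^-1·(≡4) mod 5; (4|5)=+1, (4|5)=+1; (−1)^{2·-1·2}·(+1)^-1·(+1)^2 = +1.
v=13: a=13^4·(≡9), b=13^3·(≡7) mod 13; (9|13)=+1, (7|13)=-1; (−1)^{4·3·6}·(+1)^3·(-1)^4 = +1.
v=11: a=11^-4·(≡6), b=11^-2·(≡1) mod 11; (6|11)=-1, (1|11)=+1; (−1)^{-4·-2·5}·(-1)^-2·(+1)^-4 = +1.
v=2: v_2(a)=7, v_2(b)=11; units ≡ 7, 3 (mod 8); ε·ε+αω+βω = 1·1+7·1+11·0 ≡ 0  ⇒  (a,b)_2 = +1.
v=∞: -5394 < 0 and 278070 > 0  ⇒  (a,b)_∞ = +1.
v=19: a=19^2·(≡8), b=19^0·(≡9) mod 19; (8|19)=-1, (9|19)=+1; (−1)^{2·0·9}·(-1)^0·(+1)^2 = +1.
v=29: a=29^3·(≡2), b=29^2·(≡15) mod 29; (2|29)=-1, (15|29)=-1; (−1)^{3·2·14}·(-1)^2·(-1)^3 = -1.
Ram(-5394, 278070) = {3, 23, 29, 31}; no ℚ_3-point on the conic.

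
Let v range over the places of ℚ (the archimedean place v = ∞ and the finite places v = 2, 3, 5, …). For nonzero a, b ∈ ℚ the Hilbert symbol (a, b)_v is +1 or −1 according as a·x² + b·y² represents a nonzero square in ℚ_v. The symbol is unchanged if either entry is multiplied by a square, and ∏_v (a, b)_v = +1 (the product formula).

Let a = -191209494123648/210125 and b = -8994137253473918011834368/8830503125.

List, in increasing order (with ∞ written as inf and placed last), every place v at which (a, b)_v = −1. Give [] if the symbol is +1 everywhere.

Mod squares: a ≡ -10, b ≡ -15015. Check v ∈ {∞, 2, 3, 5, 7, 11, 13, 37, 41}.
v=37: a=37^2·(≡11), b=37^4·(≡36) mod 37; (11|37)=+1, (36|37)=+1; (−1)^{2·4·18}·(+1)^4·(+1)^2 = +1.
v=13: a=13^2·(≡9), b=13^5·(≡7) mod 13; (9|13)=+1, (7|13)=-1; (−1)^{2·5·6}·(+1)^5·(-1)^2 = +1.
v=3: a=3^2·(≡2), b=3^3·(≡2) mod 3; (2|3)=-1, (2|3)=-1; (−1)^{2·3·1}·(-1)^3·(-1)^2 = -1.
v=7: a=7^2·(≡1), b=7^3·(≡2) mod 7; (1|7)=+1, (2|7)=+1; (−1)^{2·3·3}·(+1)^3·(+1)^2 = +1.
v=41: a=41^-2·(≡5), b=41^-4·(≡25) mod 41; (5|41)=+1, (25|41)=+1; (−1)^{-2·-4·20}·(+1)^-4·(+1)^-2 = +1.
v=11: a=11^4·(≡1), b=11^3·(≡2) mod 11; (1|11)=+1, (2|11)=-1; (−1)^{4·3·5}·(+1)^3·(-1)^4 = +1.
v=2: v_2(a)=7, v_2(b)=20; units ≡ 3, 1 (mod 8); ε·ε+αω+βω = 1·0+7·0+20·1 ≡ 0  ⇒  (a,b)_2 = +1.
v=∞: -10 < 0 and -15015 < 0  ⇒  (a,b)_∞ = -1.
v=5: a=5^-3·(≡2), b=5^-5·(≡2) mod 5; (2|5)=-1, (2|5)=-1; (−1)^{-3·-5·2}·(-1)^-5·(-1)^-3 = +1.
(-10, -15015 / ℚ) ramifies at {3, ∞}: a division algebra.

[3, inf]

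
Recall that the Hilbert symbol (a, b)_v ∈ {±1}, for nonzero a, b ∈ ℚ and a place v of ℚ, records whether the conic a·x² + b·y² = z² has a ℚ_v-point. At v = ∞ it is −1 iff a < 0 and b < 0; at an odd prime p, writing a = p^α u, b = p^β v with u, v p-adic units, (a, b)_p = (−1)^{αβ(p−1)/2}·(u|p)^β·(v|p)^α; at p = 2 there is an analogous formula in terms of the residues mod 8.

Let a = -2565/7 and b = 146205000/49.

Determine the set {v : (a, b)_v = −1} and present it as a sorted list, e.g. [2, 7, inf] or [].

Mod squares: a ≡ -1995, b ≡ 2. Check v ∈ {∞, 2, 3, 5, 7, 19}.
v=3: a=3^3·(≡1), b=3^4·(≡2) mod 3; (1|3)=+1, (2|3)=-1; (−1)^{3·4·1}·(+1)^4·(-1)^3 = -1.
v=∞: -1995 < 0 and 2 > 0  ⇒  (a,b)_∞ = +1.
v=5: a=5^1·(≡1), b=5^4·(≡2) mod 5; (1|5)=+1, (2|5)=-1; (−1)^{1·4·2}·(+1)^4·(-1)^1 = -1.
v=19: a=19^1·(≡16), b=19^2·(≡10) mod 19; (16|19)=+1, (10|19)=-1; (−1)^{1·2·9}·(+1)^2·(-1)^1 = -1.
v=7: a=7^-1·(≡4), b=7^-2·(≡4) mod 7; (4|7)=+1, (4|7)=+1; (−1)^{-1·-2·3}·(+1)^-2·(+1)^-1 = +1.
v=2: v_2(a)=0, v_2(b)=3; units ≡ 5, 1 (mod 8); ε·ε+αω+βω = 0·0+0·0+3·1 ≡ 1  ⇒  (a,b)_2 = -1.
(-1995, 2 / ℚ) ramifies at {2, 3, 5, 19}: a division algebra.

[2, 3, 5, 19]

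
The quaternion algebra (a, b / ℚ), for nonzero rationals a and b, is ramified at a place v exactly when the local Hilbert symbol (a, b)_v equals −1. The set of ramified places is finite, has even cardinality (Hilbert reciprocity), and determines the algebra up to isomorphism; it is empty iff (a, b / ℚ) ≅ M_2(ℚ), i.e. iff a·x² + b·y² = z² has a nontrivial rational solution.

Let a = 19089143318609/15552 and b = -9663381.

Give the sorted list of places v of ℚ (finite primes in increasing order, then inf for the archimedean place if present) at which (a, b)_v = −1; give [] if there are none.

Mod squares: a ≡ 17043, b ≡ -119301. Check v ∈ {∞, 2, 3, 7, 13, 19, 23}.
v=13: a=13^5·(≡11), b=13^1·(≡3) mod 13; (11|13)=-1, (3|13)=+1; (−1)^{5·1·6}·(-1)^1·(+1)^5 = -1.
v=3: a=3^-5·(≡2), b=3^5·(≡1) mod 3; (2|3)=-1, (1|3)=+1; (−1)^{-5·5·1}·(-1)^5·(+1)^-5 = +1.
v=2: v_2(a)=-6, v_2(b)=0; units ≡ 3, 3 (mod 8); ε·ε+αω+βω = 1·1+-6·1+0·1 ≡ 1  ⇒  (a,b)_2 = -1.
v=∞: 17043 > 0 and -119301 < 0  ⇒  (a,b)_∞ = +1.
v=23: a=23^1·(≡7), b=23^1·(≡17) mod 23; (7|23)=-1, (17|23)=-1; (−1)^{1·1·11}·(-1)^1·(-1)^1 = -1.
v=19: a=19^1·(≡17), b=19^1·(≡12) mod 19; (17|19)=+1, (12|19)=-1; (−1)^{1·1·9}·(+1)^1·(-1)^1 = +1.
v=7: a=7^6·(≡5), b=7^1·(≡1) mod 7; (5|7)=-1, (1|7)=+1; (−1)^{6·1·3}·(-1)^1·(+1)^6 = -1.
Ram(17043, -119301) = {2, 7, 13, 23}; no ℚ_2-point on the conic.

[2, 7, 13, 23]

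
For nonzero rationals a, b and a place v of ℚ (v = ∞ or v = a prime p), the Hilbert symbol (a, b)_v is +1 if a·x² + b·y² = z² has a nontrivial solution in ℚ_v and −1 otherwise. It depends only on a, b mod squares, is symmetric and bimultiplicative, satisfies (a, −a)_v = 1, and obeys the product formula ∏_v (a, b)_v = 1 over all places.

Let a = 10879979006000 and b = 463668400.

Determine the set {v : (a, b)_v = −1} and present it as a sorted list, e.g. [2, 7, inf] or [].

[2, 13]

(a, b) ≡ (1235, 19) mod (ℚ^×)²; places V = {2, 5, 13, 19, ∞}.
(a,b)_∞: sgn(1235)=+, sgn(19)=+, so +1.
(a,b)_2: α=4, β=4; u≡3, v≡3 (mod 8); ε(u)ε(v)=1·1, αω(v)=4·1, βω(u)=4·1; sum ≡ 1  ⇒  -1.
(a,b)_13: α=3, u≡9; β=2, v≡2 (mod 13); (9|13)=+1, (2|13)=-1; sign (−1)^0·+1^2·-1^3 = -1.
(a,b)_5: α=3, u≡3; β=2, v≡1 (mod 5); (3|5)=-1, (1|5)=+1; sign (−1)^0·-1^2·+1^3 = +1.
(a,b)_19: α=5, u≡3; β=3, v≡17 (mod 19); (3|19)=-1, (17|19)=+1; sign (−1)^1·-1^3·+1^5 = +1.
(1235, 19 / ℚ) ramifies at {2, 13}: a division algebra.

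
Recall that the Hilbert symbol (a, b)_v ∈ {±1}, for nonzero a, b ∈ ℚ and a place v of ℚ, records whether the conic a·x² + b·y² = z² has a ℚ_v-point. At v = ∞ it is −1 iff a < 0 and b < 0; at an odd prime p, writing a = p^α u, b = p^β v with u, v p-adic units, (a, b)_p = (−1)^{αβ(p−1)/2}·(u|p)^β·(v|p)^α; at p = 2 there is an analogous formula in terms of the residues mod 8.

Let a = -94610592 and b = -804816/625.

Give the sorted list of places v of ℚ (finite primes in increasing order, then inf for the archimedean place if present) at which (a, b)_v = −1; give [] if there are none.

[23, inf]

Mod squares: a ≡ -138, b ≡ -69. Check v ∈ {∞, 2, 3, 5, 23}.
v=∞: -138 < 0 and -69 < 0  ⇒  (a,b)_∞ = -1.
v=2: v_2(a)=5, v_2(b)=4; units ≡ 3, 3 (mod 8); ε·ε+αω+βω = 1·1+5·1+4·1 ≡ 0  ⇒  (a,b)_2 = +1.
v=5: a=5^0·(≡3), b=5^-4·(≡4) mod 5; (3|5)=-1, (4|5)=+1; (−1)^{0·-4·2}·(-1)^-4·(+1)^0 = +1.
v=3: a=3^5·(≡2), b=3^7·(≡1) mod 3; (2|3)=-1, (1|3)=+1; (−1)^{5·7·1}·(-1)^7·(+1)^5 = +1.
v=23: a=23^3·(≡21), b=23^1·(≡15) mod 23; (21|23)=-1, (15|23)=-1; (−1)^{3·1·11}·(-1)^1·(-1)^3 = -1.
Ram(-138, -69) = {23, ∞}; no ℚ_23-point on the conic.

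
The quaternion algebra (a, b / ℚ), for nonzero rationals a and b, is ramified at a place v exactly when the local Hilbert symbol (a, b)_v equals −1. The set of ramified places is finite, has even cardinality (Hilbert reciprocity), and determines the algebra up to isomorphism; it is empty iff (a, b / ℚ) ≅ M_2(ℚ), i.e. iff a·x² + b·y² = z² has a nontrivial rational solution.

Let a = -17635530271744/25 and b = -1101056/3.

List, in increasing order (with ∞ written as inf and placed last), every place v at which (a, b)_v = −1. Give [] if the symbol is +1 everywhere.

Mod squares: a ≡ -19, b ≡ -12903. Check v ∈ {∞, 2, 3, 5, 7, 11, 17, 19, 23}.
v=7: a=7^2·(≡2), b=7^0·(≡3) mod 7; (2|7)=+1, (3|7)=-1; (−1)^{2·0·3}·(+1)^0·(-1)^2 = +1.
v=17: a=17^2·(≡8), b=17^1·(≡12) mod 17; (8|17)=+1, (12|17)=-1; (−1)^{2·1·8}·(+1)^1·(-1)^2 = +1.
v=5: a=5^-2·(≡1), b=5^0·(≡3) mod 5; (1|5)=+1, (3|5)=-1; (−1)^{-2·0·2}·(+1)^0·(-1)^-2 = +1.
v=23: a=23^2·(≡4), b=23^1·(≡20) mod 23; (4|23)=+1, (20|23)=-1; (−1)^{2·1·11}·(+1)^1·(-1)^2 = +1.
v=3: a=3^0·(≡2), b=3^-1·(≡1) mod 3; (2|3)=-1, (1|3)=+1; (−1)^{0·-1·1}·(-1)^-1·(+1)^0 = -1.
v=11: a=11^2·(≡4), b=11^1·(≡5) mod 11; (4|11)=+1, (5|11)=+1; (−1)^{2·1·5}·(+1)^1·(+1)^2 = +1.
v=19: a=19^1·(≡15), b=19^0·(≡17) mod 19; (15|19)=-1, (17|19)=+1; (−1)^{1·0·9}·(-1)^0·(+1)^1 = +1.
v=2: v_2(a)=10, v_2(b)=8; units ≡ 5, 1 (mod 8); ε·ε+αω+βω = 0·0+10·0+8·1 ≡ 0  ⇒  (a,b)_2 = +1.
v=∞: -19 < 0 and -12903 < 0  ⇒  (a,b)_∞ = -1.
|Ram(-19, -12903)| = 2, even; anisotropic at {3, ∞}.

[3, inf]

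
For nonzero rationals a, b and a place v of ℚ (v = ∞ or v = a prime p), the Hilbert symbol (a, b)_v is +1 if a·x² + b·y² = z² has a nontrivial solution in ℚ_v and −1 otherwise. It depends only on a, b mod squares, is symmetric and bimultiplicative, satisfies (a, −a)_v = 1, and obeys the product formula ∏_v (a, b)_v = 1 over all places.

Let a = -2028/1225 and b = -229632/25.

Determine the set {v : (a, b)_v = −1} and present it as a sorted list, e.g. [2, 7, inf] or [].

Mod squares: a ≡ -3, b ≡ -897. Check v ∈ {∞, 2, 3, 5, 7, 13, 23}.
v=2: v_2(a)=2, v_2(b)=8; units ≡ 5, 7 (mod 8); ε·ε+αω+βω = 0·1+2·0+8·1 ≡ 0  ⇒  (a,b)_2 = +1.
v=13: a=13^2·(≡9), b=13^1·(≡10) mod 13; (9|13)=+1, (10|13)=+1; (−1)^{2·1·6}·(+1)^1·(+1)^2 = +1.
v=5: a=5^-2·(≡3), b=5^-2·(≡3) mod 5; (3|5)=-1, (3|5)=-1; (−1)^{-2·-2·2}·(-1)^-2·(-1)^-2 = +1.
v=7: a=7^-2·(≡4), b=7^0·(≡6) mod 7; (4|7)=+1, (6|7)=-1; (−1)^{-2·0·3}·(+1)^0·(-1)^-2 = +1.
v=3: a=3^1·(≡2), b=3^1·(≡1) mod 3; (2|3)=-1, (1|3)=+1; (−1)^{1·1·1}·(-1)^1·(+1)^1 = +1.
v=∞: -3 < 0 and -897 < 0  ⇒  (a,b)_∞ = -1.
v=23: a=23^0·(≡7), b=23^1·(≡22) mod 23; (7|23)=-1, (22|23)=-1; (−1)^{0·1·11}·(-1)^1·(-1)^0 = -1.
|Ram(-3, -897)| = 2, even; anisotropic at {23, ∞}.

[23, inf]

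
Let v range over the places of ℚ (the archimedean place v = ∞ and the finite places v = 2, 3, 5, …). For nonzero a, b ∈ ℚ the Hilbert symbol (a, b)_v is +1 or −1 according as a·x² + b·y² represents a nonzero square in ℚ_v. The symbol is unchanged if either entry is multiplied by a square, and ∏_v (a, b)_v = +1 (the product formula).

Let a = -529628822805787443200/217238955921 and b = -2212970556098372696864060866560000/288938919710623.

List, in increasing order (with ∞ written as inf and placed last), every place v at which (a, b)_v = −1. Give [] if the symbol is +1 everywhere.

(a, b) ≡ (-7337, -203) mod (ℚ^×)²; places V = {2, 3, 5, 7, 11, 13, 17, 19, 23, 29, 37, 47, ∞}.
(a,b)_7: α=2, u≡3; β=-1, v≡5 (mod 7); (3|7)=-1, (5|7)=-1; sign (−1)^0·-1^-1·-1^2 = -1.
(a,b)_2: α=18, β=22; u≡7, v≡5 (mod 8); ε(u)ε(v)=1·0, αω(v)=18·1, βω(u)=22·0; sum ≡ 0  ⇒  +1.
(a,b)_∞: sgn(-7337)=−, sgn(-203)=−, so -1.
(a,b)_29: α=3, u≡17; β=5, v≡23 (mod 29); (17|29)=-1, (23|29)=+1; sign (−1)^0·-1^5·+1^3 = -1.
(a,b)_5: α=2, u≡2; β=4, v≡3 (mod 5); (2|5)=-1, (3|5)=-1; sign (−1)^0·-1^4·-1^2 = +1.
(a,b)_3: α=-2, u≡1; β=2, v≡1 (mod 3); (1|3)=+1, (1|3)=+1; sign (−1)^0·+1^2·+1^-2 = +1.
(a,b)_13: α=-2, u≡6; β=-2, v≡7 (mod 13); (6|13)=-1, (7|13)=-1; sign (−1)^0·-1^-2·-1^-2 = +1.
(a,b)_17: α=-2, u≡6; β=0, v≡4 (mod 17); (6|17)=-1, (4|17)=+1; sign (−1)^0·-1^0·+1^-2 = +1.
(a,b)_19: α=-2, u≡11; β=-4, v≡17 (mod 19); (11|19)=+1, (17|19)=+1; sign (−1)^0·+1^-4·+1^-2 = +1.
(a,b)_11: α=3, u≡9; β=6, v≡7 (mod 11); (9|11)=+1, (7|11)=-1; sign (−1)^0·+1^6·-1^3 = -1.
(a,b)_37: α=-2, u≡10; β=-4, v≡32 (mod 37); (10|37)=+1, (32|37)=-1; sign (−1)^0·+1^-4·-1^-2 = +1.
(a,b)_23: α=1, u≡1; β=2, v≡1 (mod 23); (1|23)=+1, (1|23)=+1; sign (−1)^0·+1^2·+1^1 = +1.
(a,b)_47: α=2, u≡1; β=4, v≡18 (mod 47); (1|47)=+1, (18|47)=+1; sign (−1)^0·+1^4·+1^2 = +1.
(-7337, -203 / ℚ) ramifies at {7, 11, 29, ∞}: a division algebra.

[7, 11, 29, inf]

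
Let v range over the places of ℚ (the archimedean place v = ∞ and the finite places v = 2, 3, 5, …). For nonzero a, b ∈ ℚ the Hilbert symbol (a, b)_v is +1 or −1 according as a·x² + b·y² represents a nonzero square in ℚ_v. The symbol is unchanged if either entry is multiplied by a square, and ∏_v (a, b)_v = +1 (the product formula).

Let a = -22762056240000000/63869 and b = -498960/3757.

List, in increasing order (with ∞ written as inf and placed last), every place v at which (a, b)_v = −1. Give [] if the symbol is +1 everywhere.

(a, b) ≡ (-1616615, -5005) mod (ℚ^×)²; places V = {2, 3, 5, 7, 11, 13, 17, 19, ∞}.
(a,b)_∞: sgn(-1616615)=−, sgn(-5005)=−, so -1.
(a,b)_2: α=10, β=4; u≡1, v≡3 (mod 8); ε(u)ε(v)=0·1, αω(v)=10·1, βω(u)=4·0; sum ≡ 0  ⇒  +1.
(a,b)_11: α=1, u≡10; β=1, v≡8 (mod 11); (10|11)=-1, (8|11)=-1; sign (−1)^1·-1^1·-1^1 = -1.
(a,b)_3: α=4, u≡1; β=4, v≡2 (mod 3); (1|3)=+1, (2|3)=-1; sign (−1)^0·+1^4·-1^4 = +1.
(a,b)_5: α=7, u≡2; β=1, v≡4 (mod 5); (2|5)=-1, (4|5)=+1; sign (−1)^0·-1^1·+1^7 = -1.
(a,b)_13: α=-1, u≡1; β=-1, v≡2 (mod 13); (1|13)=+1, (2|13)=-1; sign (−1)^0·+1^-1·-1^-1 = -1.
(a,b)_19: α=1, u≡17; β=0, v≡4 (mod 19); (17|19)=+1, (4|19)=+1; sign (−1)^0·+1^0·+1^1 = +1.
(a,b)_17: α=-3, u≡10; β=-2, v≡11 (mod 17); (10|17)=-1, (11|17)=-1; sign (−1)^0·-1^-2·-1^-3 = -1.
(a,b)_7: α=5, u≡5; β=1, v≡3 (mod 7); (5|7)=-1, (3|7)=-1; sign (−1)^1·-1^1·-1^5 = -1.
|Ram(-1616615, -5005)| = 6, even; anisotropic at {5, 7, 11, 13, 17, ∞}.

[5, 7, 11, 13, 17, inf]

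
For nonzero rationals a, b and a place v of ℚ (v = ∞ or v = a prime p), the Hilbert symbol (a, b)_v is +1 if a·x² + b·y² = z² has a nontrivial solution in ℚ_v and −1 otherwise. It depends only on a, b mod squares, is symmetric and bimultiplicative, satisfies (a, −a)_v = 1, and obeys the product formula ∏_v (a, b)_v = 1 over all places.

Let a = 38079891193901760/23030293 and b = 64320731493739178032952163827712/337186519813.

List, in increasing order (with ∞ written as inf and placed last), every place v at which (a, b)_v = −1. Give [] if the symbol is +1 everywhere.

(a, b) ≡ (98025655, 89726) mod (ℚ^×)²; places V = {2, 3, 5, 7, 11, 13, 17, 19, 23, 29, 47, ∞}.
(a,b)_∞: sgn(98025655)=+, sgn(89726)=+, so +1.
(a,b)_11: α=-6, u≡8; β=-10, v≡6 (mod 11); (8|11)=-1, (6|11)=-1; sign (−1)^0·-1^-10·-1^-6 = +1.
(a,b)_47: α=2, u≡23; β=0, v≡9 (mod 47); (23|47)=-1, (9|47)=+1; sign (−1)^0·-1^0·+1^2 = +1.
(a,b)_17: α=1, u≡13; β=3, v≡13 (mod 17); (13|17)=+1, (13|17)=+1; sign (−1)^0·+1^3·+1^1 = +1.
(a,b)_29: α=1, u≡22; β=3, v≡9 (mod 29); (22|29)=+1, (9|29)=+1; sign (−1)^0·+1^3·+1^1 = +1.
(a,b)_13: α=-1, u≡5; β=-1, v≡10 (mod 13); (5|13)=-1, (10|13)=+1; sign (−1)^0·-1^-1·+1^-1 = -1.
(a,b)_7: α=3, u≡2; β=9, v≡2 (mod 7); (2|7)=+1, (2|7)=+1; sign (−1)^1·+1^9·+1^3 = -1.
(a,b)_2: α=6, β=17; u≡7, v≡7 (mod 8); ε(u)ε(v)=1·1, αω(v)=6·0, βω(u)=17·0; sum ≡ 1  ⇒  -1.
(a,b)_5: α=1, u≡4; β=0, v≡4 (mod 5); (4|5)=+1, (4|5)=+1; sign (−1)^0·+1^0·+1^1 = +1.
(a,b)_19: α=1, u≡6; β=2, v≡14 (mod 19); (6|19)=+1, (14|19)=-1; sign (−1)^0·+1^2·-1^1 = -1.
(a,b)_3: α=6, u≡1; β=12, v≡2 (mod 3); (1|3)=+1, (2|3)=-1; sign (−1)^0·+1^12·-1^6 = +1.
(a,b)_23: α=1, u≡8; β=2, v≡2 (mod 23); (8|23)=+1, (2|23)=+1; sign (−1)^0·+1^2·+1^1 = +1.
|Ram(98025655, 89726)| = 4, even; anisotropic at {2, 7, 13, 19}.

[2, 7, 13, 19]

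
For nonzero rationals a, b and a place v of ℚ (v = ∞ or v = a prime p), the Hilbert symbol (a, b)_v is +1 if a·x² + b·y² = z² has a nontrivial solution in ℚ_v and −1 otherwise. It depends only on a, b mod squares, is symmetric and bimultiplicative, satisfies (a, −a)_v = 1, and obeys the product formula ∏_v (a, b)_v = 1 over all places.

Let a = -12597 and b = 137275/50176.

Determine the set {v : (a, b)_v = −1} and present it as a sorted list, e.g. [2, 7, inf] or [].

Mod squares: a ≡ -12597, b ≡ 19. Check v ∈ {∞, 2, 3, 5, 7, 13, 17, 19}.
v=3: a=3^1·(≡1), b=3^0·(≡1) mod 3; (1|3)=+1, (1|3)=+1; (−1)^{1·0·1}·(+1)^0·(+1)^1 = +1.
v=2: v_2(a)=0, v_2(b)=-10; units ≡ 3, 3 (mod 8); ε·ε+αω+βω = 1·1+0·1+-10·1 ≡ 1  ⇒  (a,b)_2 = -1.
v=5: a=5^0·(≡3), b=5^2·(≡1) mod 5; (3|5)=-1, (1|5)=+1; (−1)^{0·2·2}·(-1)^2·(+1)^0 = +1.
v=∞: -12597 < 0 and 19 > 0  ⇒  (a,b)_∞ = +1.
v=17: a=17^1·(≡7), b=17^2·(≡15) mod 17; (7|17)=-1, (15|17)=+1; (−1)^{1·2·8}·(-1)^2·(+1)^1 = +1.
v=19: a=19^1·(≡2), b=19^1·(≡11) mod 19; (2|19)=-1, (11|19)=+1; (−1)^{1·1·9}·(-1)^1·(+1)^1 = +1.
v=13: a=13^1·(≡6), b=13^0·(≡11) mod 13; (6|13)=-1, (11|13)=-1; (−1)^{1·0·6}·(-1)^0·(-1)^1 = -1.
v=7: a=7^0·(≡3), b=7^-2·(≡6) mod 7; (3|7)=-1, (6|7)=-1; (−1)^{0·-2·3}·(-1)^-2·(-1)^0 = +1.
Ram(-12597, 19) = {2, 13}; no ℚ_2-point on the conic.

[2, 13]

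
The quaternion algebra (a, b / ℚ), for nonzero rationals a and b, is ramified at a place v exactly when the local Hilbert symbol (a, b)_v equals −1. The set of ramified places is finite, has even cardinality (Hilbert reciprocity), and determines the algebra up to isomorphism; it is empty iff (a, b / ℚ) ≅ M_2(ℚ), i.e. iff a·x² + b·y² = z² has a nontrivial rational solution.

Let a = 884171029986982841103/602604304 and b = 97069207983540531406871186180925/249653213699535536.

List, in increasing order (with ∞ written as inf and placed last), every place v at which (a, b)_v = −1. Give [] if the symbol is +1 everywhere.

[2, 3]

(a, b) ≡ (7052903, 52503) mod (ℚ^×)²; places V = {2, 3, 5, 7, 11, 13, 17, 19, 31, 37, 43, ∞}.
(a,b)_37: α=1, u≡19; β=1, v≡8 (mod 37); (19|37)=-1, (8|37)=-1; sign (−1)^0·-1^1·-1^1 = +1.
(a,b)_19: α=-4, u≡12; β=-8, v≡17 (mod 19); (12|19)=-1, (17|19)=+1; sign (−1)^0·-1^-8·+1^-4 = +1.
(a,b)_31: α=3, u≡1; β=4, v≡20 (mod 31); (1|31)=+1, (20|31)=+1; sign (−1)^0·+1^4·+1^3 = +1.
(a,b)_7: α=6, u≡2; β=10, v≡3 (mod 7); (2|7)=+1, (3|7)=-1; sign (−1)^0·+1^10·-1^6 = +1.
(a,b)_43: α=1, u≡5; β=3, v≡11 (mod 43); (5|43)=-1, (11|43)=+1; sign (−1)^1·-1^3·+1^1 = +1.
(a,b)_5: α=0, u≡2; β=2, v≡2 (mod 5); (2|5)=-1, (2|5)=-1; sign (−1)^0·-1^2·-1^0 = +1.
(a,b)_2: α=-4, β=-4; u≡7, v≡7 (mod 8); ε(u)ε(v)=1·1, αω(v)=-4·0, βω(u)=-4·0; sum ≡ 1  ⇒  -1.
(a,b)_13: α=3, u≡6; β=4, v≡12 (mod 13); (6|13)=-1, (12|13)=+1; sign (−1)^0·-1^4·+1^3 = +1.
(a,b)_11: α=1, u≡1; β=-1, v≡7 (mod 11); (1|11)=+1, (7|11)=-1; sign (−1)^1·+1^-1·-1^1 = +1.
(a,b)_3: α=8, u≡2; β=11, v≡2 (mod 3); (2|3)=-1, (2|3)=-1; sign (−1)^0·-1^11·-1^8 = -1.
(a,b)_17: α=-2, u≡7; β=-4, v≡6 (mod 17); (7|17)=-1, (6|17)=-1; sign (−1)^0·-1^-4·-1^-2 = +1.
(a,b)_∞: sgn(7052903)=+, sgn(52503)=+, so +1.
Ram(7052903, 52503) = {2, 3}; no ℚ_2-point on the conic.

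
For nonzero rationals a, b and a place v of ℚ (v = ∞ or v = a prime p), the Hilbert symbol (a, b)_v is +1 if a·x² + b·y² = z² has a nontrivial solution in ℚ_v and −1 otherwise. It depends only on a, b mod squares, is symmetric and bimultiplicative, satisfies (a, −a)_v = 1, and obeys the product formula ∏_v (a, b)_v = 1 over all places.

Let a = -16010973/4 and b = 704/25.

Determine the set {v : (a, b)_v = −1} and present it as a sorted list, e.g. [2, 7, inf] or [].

(a, b) ≡ (-1778997, 11) mod (ℚ^×)²; places V = {2, 3, 5, 11, 31, 37, 47, ∞}.
(a,b)_3: α=3, u≡2; β=0, v≡2 (mod 3); (2|3)=-1, (2|3)=-1; sign (−1)^0·-1^0·-1^3 = -1.
(a,b)_11: α=1, u≡8; β=1, v≡3 (mod 11); (8|11)=-1, (3|11)=+1; sign (−1)^1·-1^1·+1^1 = +1.
(a,b)_37: α=1, u≡15; β=0, v≡3 (mod 37); (15|37)=-1, (3|37)=+1; sign (−1)^0·-1^0·+1^1 = +1.
(a,b)_5: α=0, u≡3; β=-2, v≡4 (mod 5); (3|5)=-1, (4|5)=+1; sign (−1)^0·-1^-2·+1^0 = +1.
(a,b)_31: α=1, u≡2; β=0, v≡17 (mod 31); (2|31)=+1, (17|31)=-1; sign (−1)^0·+1^0·-1^1 = -1.
(a,b)_2: α=-2, β=6; u≡3, v≡3 (mod 8); ε(u)ε(v)=1·1, αω(v)=-2·1, βω(u)=6·1; sum ≡ 1  ⇒  -1.
(a,b)_47: α=1, u≡11; β=0, v≡15 (mod 47); (11|47)=-1, (15|47)=-1; sign (−1)^0·-1^0·-1^1 = -1.
(a,b)_∞: sgn(-1778997)=−, sgn(11)=+, so +1.
Ram(-1778997, 11) = {2, 3, 31, 47}; no ℚ_2-point on the conic.

[2, 3, 31, 47]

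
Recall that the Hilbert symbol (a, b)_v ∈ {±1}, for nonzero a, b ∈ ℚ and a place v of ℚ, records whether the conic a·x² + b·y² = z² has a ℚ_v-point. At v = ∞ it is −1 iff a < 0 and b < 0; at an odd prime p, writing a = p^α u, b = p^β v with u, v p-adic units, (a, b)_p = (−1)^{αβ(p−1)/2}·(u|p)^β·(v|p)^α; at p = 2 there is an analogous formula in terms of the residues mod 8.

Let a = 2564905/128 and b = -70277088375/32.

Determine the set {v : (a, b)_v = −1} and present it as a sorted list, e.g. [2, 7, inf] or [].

[3, 5]

Mod squares: a ≡ 290, b ≡ -192270. Check v ∈ {∞, 2, 3, 5, 7, 13, 17, 19, 29}.
v=∞: 290 > 0 and -192270 < 0  ⇒  (a,b)_∞ = +1.
v=7: a=7^2·(≡3), b=7^0·(≡6) mod 7; (3|7)=-1, (6|7)=-1; (−1)^{2·0·3}·(-1)^0·(-1)^2 = +1.
v=2: v_2(a)=-7, v_2(b)=-5; units ≡ 1, 1 (mod 8); ε·ε+αω+βω = 0·0+-7·0+-5·0 ≡ 0  ⇒  (a,b)_2 = +1.
v=19: a=19^2·(≡4), b=19^2·(≡13) mod 19; (4|19)=+1, (13|19)=-1; (−1)^{2·2·9}·(+1)^2·(-1)^2 = +1.
v=29: a=29^1·(≡2), b=29^1·(≡21) mod 29; (2|29)=-1, (21|29)=-1; (−1)^{1·1·14}·(-1)^1·(-1)^1 = +1.
v=3: a=3^0·(≡2), b=3^5·(≡2) mod 3; (2|3)=-1, (2|3)=-1; (−1)^{0·5·1}·(-1)^5·(-1)^0 = -1.
v=17: a=17^0·(≡9), b=17^1·(≡10) mod 17; (9|17)=+1, (10|17)=-1; (−1)^{0·1·8}·(+1)^1·(-1)^0 = +1.
v=5: a=5^1·(≡2), b=5^3·(≡4) mod 5; (2|5)=-1, (4|5)=+1; (−1)^{1·3·2}·(-1)^3·(+1)^1 = -1.
v=13: a=13^0·(≡4), b=13^1·(≡3) mod 13; (4|13)=+1, (3|13)=+1; (−1)^{0·1·6}·(+1)^1·(+1)^0 = +1.
Ram(290, -192270) = {3, 5}; no ℚ_3-point on the conic.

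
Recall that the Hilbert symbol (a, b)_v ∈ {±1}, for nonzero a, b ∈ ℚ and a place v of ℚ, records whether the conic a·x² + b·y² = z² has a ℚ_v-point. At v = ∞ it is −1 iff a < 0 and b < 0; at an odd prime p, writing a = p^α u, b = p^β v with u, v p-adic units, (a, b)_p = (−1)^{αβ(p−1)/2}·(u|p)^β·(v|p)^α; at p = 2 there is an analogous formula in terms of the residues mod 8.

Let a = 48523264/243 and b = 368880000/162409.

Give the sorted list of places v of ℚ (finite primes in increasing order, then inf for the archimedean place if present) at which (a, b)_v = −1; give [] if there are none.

[43, 53]

(a, b) ≡ (142158, 9222) mod (ℚ^×)²; places V = {2, 3, 5, 13, 19, 29, 31, 43, 53, ∞}.
(a,b)_3: α=-5, u≡1; β=1, v≡2 (mod 3); (1|3)=+1, (2|3)=-1; sign (−1)^1·+1^1·-1^-5 = +1.
(a,b)_2: α=11, β=7; u≡7, v≡3 (mod 8); ε(u)ε(v)=1·1, αω(v)=11·1, βω(u)=7·0; sum ≡ 0  ⇒  +1.
(a,b)_43: α=1, u≡23; β=0, v≡29 (mod 43); (23|43)=+1, (29|43)=-1; sign (−1)^0·+1^0·-1^1 = -1.
(a,b)_19: α=1, u≡12; β=0, v≡1 (mod 19); (12|19)=-1, (1|19)=+1; sign (−1)^0·-1^0·+1^1 = +1.
(a,b)_∞: sgn(142158)=+, sgn(9222)=+, so +1.
(a,b)_29: α=1, u≡24; β=1, v≡28 (mod 29); (24|29)=+1, (28|29)=+1; sign (−1)^0·+1^1·+1^1 = +1.
(a,b)_5: α=0, u≡3; β=4, v≡2 (mod 5); (3|5)=-1, (2|5)=-1; sign (−1)^0·-1^4·-1^0 = +1.
(a,b)_13: α=0, u≡4; β=-2, v≡5 (mod 13); (4|13)=+1, (5|13)=-1; sign (−1)^0·+1^-2·-1^0 = +1.
(a,b)_53: α=0, u≡21; β=1, v≡46 (mod 53); (21|53)=-1, (46|53)=+1; sign (−1)^0·-1^1·+1^0 = -1.
(a,b)_31: α=0, u≡15; β=-2, v≡24 (mod 31); (15|31)=-1, (24|31)=-1; sign (−1)^0·-1^-2·-1^0 = +1.
Ram(142158, 9222) = {43, 53}; no ℚ_43-point on the conic.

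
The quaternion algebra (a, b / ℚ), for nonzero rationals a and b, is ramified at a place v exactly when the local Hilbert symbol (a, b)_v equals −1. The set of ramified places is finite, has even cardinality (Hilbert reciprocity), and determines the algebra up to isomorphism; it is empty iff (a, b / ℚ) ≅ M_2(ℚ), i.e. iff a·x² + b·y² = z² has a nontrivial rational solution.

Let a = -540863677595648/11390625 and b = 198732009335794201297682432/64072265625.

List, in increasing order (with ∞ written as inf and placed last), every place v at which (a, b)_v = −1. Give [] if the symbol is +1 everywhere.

[23, 47]

(a, b) ≡ (-975062, 23) mod (ℚ^×)²; places V = {2, 3, 5, 11, 23, 41, 47, ∞}.
(a,b)_41: α=1, u≡18; β=2, v≡16 (mod 41); (18|41)=+1, (16|41)=+1; sign (−1)^0·+1^2·+1^1 = +1.
(a,b)_2: α=21, β=36; u≡5, v≡7 (mod 8); ε(u)ε(v)=0·1, αω(v)=21·0, βω(u)=36·1; sum ≡ 0  ⇒  +1.
(a,b)_3: α=-6, u≡1; β=-8, v≡2 (mod 3); (1|3)=+1, (2|3)=-1; sign (−1)^0·+1^-8·-1^-6 = +1.
(a,b)_47: α=1, u≡4; β=2, v≡45 (mod 47); (4|47)=+1, (45|47)=-1; sign (−1)^0·+1^2·-1^1 = -1.
(a,b)_∞: sgn(-975062)=−, sgn(23)=+, so +1.
(a,b)_11: α=1, u≡10; β=2, v≡5 (mod 11); (10|11)=-1, (5|11)=+1; sign (−1)^0·-1^2·+1^1 = +1.
(a,b)_23: α=3, u≡3; β=5, v≡12 (mod 23); (3|23)=+1, (12|23)=+1; sign (−1)^1·+1^5·+1^3 = -1.
(a,b)_5: α=-6, u≡3; β=-10, v≡2 (mod 5); (3|5)=-1, (2|5)=-1; sign (−1)^0·-1^-10·-1^-6 = +1.
|Ram(-975062, 23)| = 2, even; anisotropic at {23, 47}.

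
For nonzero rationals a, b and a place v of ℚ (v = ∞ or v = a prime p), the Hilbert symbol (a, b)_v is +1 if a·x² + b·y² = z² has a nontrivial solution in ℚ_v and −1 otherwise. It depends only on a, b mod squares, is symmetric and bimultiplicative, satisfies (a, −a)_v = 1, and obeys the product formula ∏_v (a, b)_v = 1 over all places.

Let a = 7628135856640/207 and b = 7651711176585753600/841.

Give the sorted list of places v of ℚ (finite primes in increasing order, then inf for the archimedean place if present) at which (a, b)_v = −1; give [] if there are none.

(a, b) ≡ (230, 7429) mod (ℚ^×)²; places V = {2, 3, 5, 13, 17, 19, 23, 29, ∞}.
(a,b)_19: α=2, u≡2; β=3, v≡6 (mod 19); (2|19)=-1, (6|19)=+1; sign (−1)^0·-1^3·+1^2 = -1.
(a,b)_17: α=2, u≡2; β=3, v≡14 (mod 17); (2|17)=+1, (14|17)=-1; sign (−1)^0·+1^3·-1^2 = +1.
(a,b)_5: α=1, u≡4; β=2, v≡4 (mod 5); (4|5)=+1, (4|5)=+1; sign (−1)^0·+1^2·+1^1 = +1.
(a,b)_13: α=4, u≡4; β=0, v≡7 (mod 13); (4|13)=+1, (7|13)=-1; sign (−1)^0·+1^0·-1^4 = +1.
(a,b)_29: α=0, u≡17; β=-2, v≡9 (mod 29); (17|29)=-1, (9|29)=+1; sign (−1)^0·-1^-2·+1^0 = +1.
(a,b)_23: α=-1, u≡14; β=3, v≡3 (mod 23); (14|23)=-1, (3|23)=+1; sign (−1)^1·-1^3·+1^-1 = +1.
(a,b)_3: α=-2, u≡2; β=6, v≡1 (mod 3); (2|3)=-1, (1|3)=+1; sign (−1)^0·-1^6·+1^-2 = +1.
(a,b)_2: α=9, β=10; u≡3, v≡5 (mod 8); ε(u)ε(v)=1·0, αω(v)=9·1, βω(u)=10·1; sum ≡ 1  ⇒  -1.
(a,b)_∞: sgn(230)=+, sgn(7429)=+, so +1.
(230, 7429 / ℚ) ramifies at {2, 19}: a division algebra.

[2, 19]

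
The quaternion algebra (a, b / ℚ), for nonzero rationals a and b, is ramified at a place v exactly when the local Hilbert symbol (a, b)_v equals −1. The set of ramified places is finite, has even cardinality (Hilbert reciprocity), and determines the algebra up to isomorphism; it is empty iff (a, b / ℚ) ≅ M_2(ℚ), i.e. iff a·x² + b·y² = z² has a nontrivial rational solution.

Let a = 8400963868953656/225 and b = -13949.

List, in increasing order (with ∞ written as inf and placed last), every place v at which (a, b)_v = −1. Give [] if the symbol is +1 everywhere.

[11, 29]

Mod squares: a ≡ 220286, b ≡ -13949. Check v ∈ {∞, 2, 3, 5, 7, 11, 13, 17, 19, 29, 31, 37}.
v=29: a=29^2·(≡27), b=29^1·(≡12) mod 29; (27|29)=-1, (12|29)=-1; (−1)^{2·1·14}·(-1)^1·(-1)^2 = -1.
v=13: a=13^2·(≡9), b=13^1·(≡6) mod 13; (9|13)=+1, (6|13)=-1; (−1)^{2·1·6}·(+1)^1·(-1)^2 = +1.
v=37: a=37^2·(≡27), b=37^1·(≡30) mod 37; (27|37)=+1, (30|37)=+1; (−1)^{2·1·18}·(+1)^1·(+1)^2 = +1.
v=19: a=19^1·(≡4), b=19^0·(≡16) mod 19; (4|19)=+1, (16|19)=+1; (−1)^{1·0·9}·(+1)^0·(+1)^1 = +1.
v=17: a=17^1·(≡15), b=17^0·(≡8) mod 17; (15|17)=+1, (8|17)=+1; (−1)^{1·0·8}·(+1)^0·(+1)^1 = +1.
v=2: v_2(a)=3, v_2(b)=0; units ≡ 7, 3 (mod 8); ε·ε+αω+βω = 1·1+3·1+0·0 ≡ 0  ⇒  (a,b)_2 = +1.
v=∞: 220286 > 0 and -13949 < 0  ⇒  (a,b)_∞ = +1.
v=7: a=7^2·(≡6), b=7^0·(≡2) mod 7; (6|7)=-1, (2|7)=+1; (−1)^{2·0·3}·(-1)^0·(+1)^2 = +1.
v=11: a=11^1·(≡2), b=11^0·(≡10) mod 11; (2|11)=-1, (10|11)=-1; (−1)^{1·0·5}·(-1)^0·(-1)^1 = -1.
v=31: a=31^1·(≡1), b=31^0·(≡1) mod 31; (1|31)=+1, (1|31)=+1; (−1)^{1·0·15}·(+1)^0·(+1)^1 = +1.
v=3: a=3^-2·(≡2), b=3^0·(≡1) mod 3; (2|3)=-1, (1|3)=+1; (−1)^{-2·0·1}·(-1)^0·(+1)^-2 = +1.
v=5: a=5^-2·(≡4), b=5^0·(≡1) mod 5; (4|5)=+1, (1|5)=+1; (−1)^{-2·0·2}·(+1)^0·(+1)^-2 = +1.
(220286, -13949 / ℚ) ramifies at {11, 29}: a division algebra.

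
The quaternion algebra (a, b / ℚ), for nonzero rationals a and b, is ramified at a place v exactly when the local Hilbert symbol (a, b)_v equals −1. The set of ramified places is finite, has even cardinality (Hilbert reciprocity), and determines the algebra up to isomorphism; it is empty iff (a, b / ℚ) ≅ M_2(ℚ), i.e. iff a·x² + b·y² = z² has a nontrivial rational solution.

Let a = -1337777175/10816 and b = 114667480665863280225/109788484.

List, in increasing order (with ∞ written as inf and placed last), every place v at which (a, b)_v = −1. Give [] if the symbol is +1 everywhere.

[3, 17]

(a, b) ≡ (-22287, 969) mod (ℚ^×)²; places V = {2, 3, 5, 7, 13, 17, 19, 23, 31, ∞}.
(a,b)_23: α=1, u≡14; β=2, v≡2 (mod 23); (14|23)=-1, (2|23)=+1; sign (−1)^0·-1^2·+1^1 = +1.
(a,b)_∞: sgn(-22287)=−, sgn(969)=+, so +1.
(a,b)_13: α=-2, u≡7; β=-4, v≡2 (mod 13); (7|13)=-1, (2|13)=-1; sign (−1)^0·-1^-4·-1^-2 = +1.
(a,b)_2: α=-6, β=-2; u≡1, v≡1 (mod 8); ε(u)ε(v)=0·0, αω(v)=-6·0, βω(u)=-2·0; sum ≡ 0  ⇒  +1.
(a,b)_7: α=4, u≡4; β=6, v≡6 (mod 7); (4|7)=+1, (6|7)=-1; sign (−1)^0·+1^6·-1^4 = +1.
(a,b)_31: α=0, u≡25; β=-2, v≡1 (mod 31); (25|31)=+1, (1|31)=+1; sign (−1)^0·+1^-2·+1^0 = +1.
(a,b)_3: α=1, u≡2; β=7, v≡2 (mod 3); (2|3)=-1, (2|3)=-1; sign (−1)^1·-1^7·-1^1 = -1.
(a,b)_17: α=1, u≡1; β=3, v≡12 (mod 17); (1|17)=+1, (12|17)=-1; sign (−1)^0·+1^3·-1^1 = -1.
(a,b)_5: α=2, u≡3; β=2, v≡1 (mod 5); (3|5)=-1, (1|5)=+1; sign (−1)^0·-1^2·+1^2 = +1.
(a,b)_19: α=1, u≡4; β=3, v≡12 (mod 19); (4|19)=+1, (12|19)=-1; sign (−1)^1·+1^3·-1^1 = +1.
|Ram(-22287, 969)| = 2, even; anisotropic at {3, 17}.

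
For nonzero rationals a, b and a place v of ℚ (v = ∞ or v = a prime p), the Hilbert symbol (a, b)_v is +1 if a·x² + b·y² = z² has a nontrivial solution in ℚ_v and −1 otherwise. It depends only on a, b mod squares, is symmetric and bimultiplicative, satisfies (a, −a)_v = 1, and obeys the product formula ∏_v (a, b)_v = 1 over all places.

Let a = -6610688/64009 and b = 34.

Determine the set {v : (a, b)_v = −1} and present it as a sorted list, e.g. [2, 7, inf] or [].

[17, 31]

(a, b) ≡ (-527, 34) mod (ℚ^×)²; places V = {2, 7, 11, 17, 23, 31, ∞}.
(a,b)_23: α=-2, u≡3; β=0, v≡11 (mod 23); (3|23)=+1, (11|23)=-1; sign (−1)^0·+1^0·-1^-2 = +1.
(a,b)_∞: sgn(-527)=−, sgn(34)=+, so +1.
(a,b)_7: α=2, u≡6; β=0, v≡6 (mod 7); (6|7)=-1, (6|7)=-1; sign (−1)^0·-1^0·-1^2 = +1.
(a,b)_31: α=1, u≡5; β=0, v≡3 (mod 31); (5|31)=+1, (3|31)=-1; sign (−1)^0·+1^0·-1^1 = -1.
(a,b)_17: α=1, u≡7; β=1, v≡2 (mod 17); (7|17)=-1, (2|17)=+1; sign (−1)^0·-1^1·+1^1 = -1.
(a,b)_2: α=8, β=1; u≡1, v≡1 (mod 8); ε(u)ε(v)=0·0, αω(v)=8·0, βω(u)=1·0; sum ≡ 0  ⇒  +1.
(a,b)_11: α=-2, u≡4; β=0, v≡1 (mod 11); (4|11)=+1, (1|11)=+1; sign (−1)^0·+1^0·+1^-2 = +1.
(-527, 34 / ℚ) ramifies at {17, 31}: a division algebra.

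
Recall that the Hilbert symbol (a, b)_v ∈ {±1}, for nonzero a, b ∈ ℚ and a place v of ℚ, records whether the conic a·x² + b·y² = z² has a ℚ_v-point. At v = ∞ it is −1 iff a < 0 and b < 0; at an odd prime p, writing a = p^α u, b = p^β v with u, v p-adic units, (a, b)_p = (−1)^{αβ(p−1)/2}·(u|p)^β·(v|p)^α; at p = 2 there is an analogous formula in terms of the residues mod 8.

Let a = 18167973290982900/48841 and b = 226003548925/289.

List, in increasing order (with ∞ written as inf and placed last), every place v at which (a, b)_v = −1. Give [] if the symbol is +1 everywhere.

[29, 37]

(a, b) ≡ (82621, 37) mod (ℚ^×)²; places V = {2, 3, 5, 7, 11, 13, 17, 29, 37, ∞}.
(a,b)_3: α=2, u≡1; β=0, v≡1 (mod 3); (1|3)=+1, (1|3)=+1; sign (−1)^0·+1^0·+1^2 = +1.
(a,b)_7: α=5, u≡4; β=4, v≡1 (mod 7); (4|7)=+1, (1|7)=+1; sign (−1)^0·+1^4·+1^5 = +1.
(a,b)_17: α=-2, u≡13; β=-2, v≡6 (mod 17); (13|17)=+1, (6|17)=-1; sign (−1)^0·+1^-2·-1^-2 = +1.
(a,b)_13: α=-2, u≡7; β=0, v≡8 (mod 13); (7|13)=-1, (8|13)=-1; sign (−1)^0·-1^0·-1^-2 = +1.
(a,b)_2: α=2, β=0; u≡5, v≡5 (mod 8); ε(u)ε(v)=0·0, αω(v)=2·1, βω(u)=0·1; sum ≡ 0  ⇒  +1.
(a,b)_37: α=1, u≡18; β=1, v≡25 (mod 37); (18|37)=-1, (25|37)=+1; sign (−1)^0·-1^1·+1^1 = -1.
(a,b)_11: α=3, u≡5; β=2, v≡5 (mod 11); (5|11)=+1, (5|11)=+1; sign (−1)^0·+1^2·+1^3 = +1.
(a,b)_5: α=2, u≡1; β=2, v≡3 (mod 5); (1|5)=+1, (3|5)=-1; sign (−1)^0·+1^2·-1^2 = +1.
(a,b)_29: α=3, u≡16; β=2, v≡26 (mod 29); (16|29)=+1, (26|29)=-1; sign (−1)^0·+1^2·-1^3 = -1.
(a,b)_∞: sgn(82621)=+, sgn(37)=+, so +1.
|Ram(82621, 37)| = 2, even; anisotropic at {29, 37}.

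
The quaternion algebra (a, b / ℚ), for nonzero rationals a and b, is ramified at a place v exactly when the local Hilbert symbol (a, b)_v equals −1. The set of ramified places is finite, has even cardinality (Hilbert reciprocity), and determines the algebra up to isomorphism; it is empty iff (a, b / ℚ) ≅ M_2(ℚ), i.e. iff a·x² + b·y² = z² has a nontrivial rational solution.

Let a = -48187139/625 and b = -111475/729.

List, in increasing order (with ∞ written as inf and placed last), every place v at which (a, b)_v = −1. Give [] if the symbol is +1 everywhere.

Mod squares: a ≡ -11, b ≡ -91. Check v ∈ {∞, 2, 3, 5, 7, 11, 13, 23}.
v=3: a=3^0·(≡1), b=3^-6·(≡2) mod 3; (1|3)=+1, (2|3)=-1; (−1)^{0·-6·1}·(+1)^-6·(-1)^0 = +1.
v=23: a=23^2·(≡3), b=23^0·(≡9) mod 23; (3|23)=+1, (9|23)=+1; (−1)^{2·0·11}·(+1)^0·(+1)^2 = +1.
v=2: v_2(a)=0, v_2(b)=0; units ≡ 5, 5 (mod 8); ε·ε+αω+βω = 0·0+0·1+0·1 ≡ 0  ⇒  (a,b)_2 = +1.
v=5: a=5^-4·(≡1), b=5^2·(≡4) mod 5; (1|5)=+1, (4|5)=+1; (−1)^{-4·2·2}·(+1)^2·(+1)^-4 = +1.
v=∞: -11 < 0 and -91 < 0  ⇒  (a,b)_∞ = -1.
v=11: a=11^1·(≡10), b=11^0·(≡7) mod 11; (10|11)=-1, (7|11)=-1; (−1)^{1·0·5}·(-1)^0·(-1)^1 = -1.
v=7: a=7^2·(≡6), b=7^3·(≡4) mod 7; (6|7)=-1, (4|7)=+1; (−1)^{2·3·3}·(-1)^3·(+1)^2 = -1.
v=13: a=13^2·(≡11), b=13^1·(≡5) mod 13; (11|13)=-1, (5|13)=-1; (−1)^{2·1·6}·(-1)^1·(-1)^2 = -1.
Ram(-11, -91) = {7, 11, 13, ∞}; no ℚ_7-point on the conic.

[7, 11, 13, inf]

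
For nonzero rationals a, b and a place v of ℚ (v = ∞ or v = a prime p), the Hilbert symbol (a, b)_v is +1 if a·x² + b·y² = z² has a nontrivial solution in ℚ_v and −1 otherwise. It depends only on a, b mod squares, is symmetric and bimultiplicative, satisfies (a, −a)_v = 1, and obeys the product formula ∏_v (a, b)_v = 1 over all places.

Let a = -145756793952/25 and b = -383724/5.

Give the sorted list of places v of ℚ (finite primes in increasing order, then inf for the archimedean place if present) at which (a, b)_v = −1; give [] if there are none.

[3, 5, 17, inf]

Mod squares: a ≡ -22, b ≡ -53295. Check v ∈ {∞, 2, 3, 5, 7, 11, 17, 19}.
v=17: a=17^2·(≡3), b=17^1·(≡11) mod 17; (3|17)=-1, (11|17)=-1; (−1)^{2·1·8}·(-1)^1·(-1)^2 = -1.
v=3: a=3^4·(≡2), b=3^3·(≡1) mod 3; (2|3)=-1, (1|3)=+1; (−1)^{4·3·1}·(-1)^3·(+1)^4 = -1.
v=2: v_2(a)=5, v_2(b)=2; units ≡ 5, 1 (mod 8); ε·ε+αω+βω = 0·0+5·0+2·1 ≡ 0  ⇒  (a,b)_2 = +1.
v=7: a=7^2·(≡5), b=7^0·(≡6) mod 7; (5|7)=-1, (6|7)=-1; (−1)^{2·0·3}·(-1)^0·(-1)^2 = +1.
v=5: a=5^-2·(≡3), b=5^-1·(≡1) mod 5; (3|5)=-1, (1|5)=+1; (−1)^{-2·-1·2}·(-1)^-1·(+1)^-2 = -1.
v=11: a=11^1·(≡4), b=11^1·(≡6) mod 11; (4|11)=+1, (6|11)=-1; (−1)^{1·1·5}·(+1)^1·(-1)^1 = +1.
v=19: a=19^2·(≡7), b=19^1·(≡4) mod 19; (7|19)=+1, (4|19)=+1; (−1)^{2·1·9}·(+1)^1·(+1)^2 = +1.
v=∞: -22 < 0 and -53295 < 0  ⇒  (a,b)_∞ = -1.
|Ram(-22, -53295)| = 4, even; anisotropic at {3, 5, 17, ∞}.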